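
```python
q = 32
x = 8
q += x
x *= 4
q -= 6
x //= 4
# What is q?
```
Trace:
  q=32
  q=32, x=8
  q=40, x=8
  q=40, x=32
  q=34, x=32
  q=34, x=8

Final answer: 34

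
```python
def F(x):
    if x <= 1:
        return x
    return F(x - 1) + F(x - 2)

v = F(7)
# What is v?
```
Call trace (a repeated sub-call is expanded the first time; later identical calls just restate its return value):
F(x=7)
  F(x=6)
    F(x=5)
      F(x=4)
        F(x=3)
          F(x=2)
            F(x=1)
            -> return 1
            F(x=0)
            -> return 0
          -> return 1
          F(x=1)
          -> return 1
        -> return 2
        F(x=2) -> return 1  (same call as traced above)
      -> return 3
      F(x=3) -> return 2  (same call as traced above)
    -> return 5
    F(x=4) -> return 3  (same call as traced above)
  -> return 8
  F(x=5) -> return 5  (same call as traced above)
-> return 13

Final answer: 13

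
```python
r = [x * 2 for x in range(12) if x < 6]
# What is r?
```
Trace:
  x=0
  x=1
  x=2
  x=3
  x=4
  x=5
  x=6
  x=7
  x=8
  x=9
  x=10
  x=11
  r=[0, 2, 4, 6, 8, 10]

Final answer: [0, 2, 4, 6, 8, 10]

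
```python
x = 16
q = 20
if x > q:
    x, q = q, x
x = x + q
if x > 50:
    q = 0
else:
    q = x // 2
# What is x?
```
Trace:
  x=16
  x=16, q=20
  x=16, q=20
  x=36, q=20
  x=36, q=18

Final answer: 36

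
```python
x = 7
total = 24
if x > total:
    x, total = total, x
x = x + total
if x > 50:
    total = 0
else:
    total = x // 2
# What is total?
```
Trace:
  x=7
  x=7, total=24
  x=7, total=24
  x=31, total=24
  x=31, total=15

Final answer: 15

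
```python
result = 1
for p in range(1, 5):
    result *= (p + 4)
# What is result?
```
Trace:
  result=1
  result=5, p=1
  result=30, p=2
  result=210, p=3
  result=1680, p=4

Final answer: 1680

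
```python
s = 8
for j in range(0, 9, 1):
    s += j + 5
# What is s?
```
Trace:
  s=8
  s=13, j=0
  s=19, j=1
  s=26, j=2
  s=34, j=3
  s=43, j=4
  s=53, j=5
  s=64, j=6
  s=76, j=7
  s=89, j=8

Final answer: 89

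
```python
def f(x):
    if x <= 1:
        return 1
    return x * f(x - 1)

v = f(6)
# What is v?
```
Call trace:
f(x=6)
  f(x=5)
    f(x=4)
      f(x=3)
        f(x=2)
          f(x=1)
          -> return 1
        -> return 2
      -> return 6
    -> return 24
  -> return 120
-> return 720

Final answer: 720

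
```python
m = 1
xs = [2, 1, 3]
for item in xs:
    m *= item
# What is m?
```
Trace:
  m=1
  m=2, item=2
  m=2, item=1
  m=6, item=3

Final answer: 6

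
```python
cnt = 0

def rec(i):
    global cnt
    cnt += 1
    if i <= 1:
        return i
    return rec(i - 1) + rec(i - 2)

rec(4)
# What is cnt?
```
Call trace (a repeated sub-call is expanded the first time; later identical calls just restate its return value):
rec(i=4)
  rec(i=3)
    rec(i=2)
      rec(i=1)
      -> return 1
      rec(i=0)
      -> return 0
    -> return 1
    rec(i=1)
    -> return 1
  -> return 2
  rec(i=2) -> return 1  (same call as traced above)
-> return 3

cnt is incremented once per call, so count the calls in each subtree. Let C(i) = number of calls made by rec(i).
C(0) = C(1) = 1 (base case, no recursion); C(i) = 1 + C(i - 1) + C(i - 2) otherwise.
C(2) = 1 + C(1) + C(0) = 1 + 1 + 1 = 3
C(3) = 1 + C(2) + C(1) = 1 + 3 + 1 = 5
C(4) = 1 + C(3) + C(2) = 1 + 5 + 3 = 9
cnt = C(4) = 9

Final answer: 9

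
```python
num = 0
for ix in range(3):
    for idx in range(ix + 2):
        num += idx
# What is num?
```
Trace:
  num=0
  num=0, ix=0, idx=0
  num=1, ix=0, idx=1
  num=1, ix=1, idx=0
  num=2, ix=1, idx=1
  num=4, ix=1, idx=2
  num=4, ix=2, idx=0
  num=5, ix=2, idx=1
  num=7, ix=2, idx=2
  num=10, ix=2, idx=3

Final answer: 10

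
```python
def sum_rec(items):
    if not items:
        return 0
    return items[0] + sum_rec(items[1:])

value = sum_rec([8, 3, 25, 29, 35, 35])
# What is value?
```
Call trace:
sum_rec(items=[8, 3, 25, 29, 35, 35])
  sum_rec(items=[3, 25, 29, 35, 35])
    sum_rec(items=[25, 29, 35, 35])
      sum_rec(items=[29, 35, 35])
        sum_rec(items=[35, 35])
          sum_rec(items=[35])
            sum_rec(items=[])
            -> return 0
          -> return 35
        -> return 70
      -> return 99
    -> return 124
  -> return 127
-> return 135

Final answer: 135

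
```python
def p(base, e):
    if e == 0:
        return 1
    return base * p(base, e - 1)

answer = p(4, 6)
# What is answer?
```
Call trace:
p(base=4, e=6)
  p(base=4, e=5)
    p(base=4, e=4)
      p(base=4, e=3)
        p(base=4, e=2)
          p(base=4, e=1)
            p(base=4, e=0)
            -> return 1
          -> return 4
        -> return 16
      -> return 64
    -> return 256
  -> return 1024
-> return 4096

Final answer: 4096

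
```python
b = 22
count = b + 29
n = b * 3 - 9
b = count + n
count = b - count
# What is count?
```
Trace:
  b=22
  b=22, count=51
  b=22, count=51, n=57
  b=108, count=51, n=57
  b=108, count=57, n=57

Final answer: 57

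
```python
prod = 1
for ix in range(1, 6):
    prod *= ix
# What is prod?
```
Trace:
  prod=1
  prod=1, ix=1
  prod=2, ix=2
  prod=6, ix=3
  prod=24, ix=4
  prod=120, ix=5

Final answer: 120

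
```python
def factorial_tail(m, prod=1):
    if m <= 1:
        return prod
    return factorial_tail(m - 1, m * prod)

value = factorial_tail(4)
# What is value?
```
Call trace:
factorial_tail(m=4, prod=1)
  factorial_tail(m=3, prod=4)
    factorial_tail(m=2, prod=12)
      factorial_tail(m=1, prod=24)
      -> return 24
    -> return 24
  -> return 24
-> return 24

Final answer: 24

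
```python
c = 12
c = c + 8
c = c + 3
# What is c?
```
Trace:
  c=12
  c=20
  c=23

Final answer: 23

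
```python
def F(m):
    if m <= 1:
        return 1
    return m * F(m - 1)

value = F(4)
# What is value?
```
Call trace:
F(m=4)
  F(m=3)
    F(m=2)
      F(m=1)
      -> return 1
    -> return 2
  -> return 6
-> return 24

Final answer: 24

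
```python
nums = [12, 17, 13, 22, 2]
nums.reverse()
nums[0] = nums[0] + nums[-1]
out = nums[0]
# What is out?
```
Trace:
  nums=[12, 17, 13, 22, 2]
  nums=[2, 22, 13, 17, 12]
  nums=[14, 22, 13, 17, 12]
  nums=[14, 22, 13, 17, 12], out=14

Final answer: 14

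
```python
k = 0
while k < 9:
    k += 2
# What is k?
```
Trace:
  k=0
  k=2
  k=4
  k=6
  k=8
  k=10

Final answer: 10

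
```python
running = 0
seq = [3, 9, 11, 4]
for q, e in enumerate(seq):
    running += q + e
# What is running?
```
Trace:
  running=0
  running=3, q=0, e=3
  running=13, q=1, e=9
  running=26, q=2, e=11
  running=33, q=3, e=4

Final answer: 33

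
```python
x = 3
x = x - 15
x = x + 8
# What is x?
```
Trace:
  x=3
  x=-12
  x=-4

Final answer: -4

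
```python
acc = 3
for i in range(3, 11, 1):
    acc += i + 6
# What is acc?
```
Trace:
  acc=3
  acc=12, i=3
  acc=22, i=4
  acc=33, i=5
  acc=45, i=6
  acc=58, i=7
  acc=72, i=8
  acc=87, i=9
  acc=103, i=10

Final answer: 103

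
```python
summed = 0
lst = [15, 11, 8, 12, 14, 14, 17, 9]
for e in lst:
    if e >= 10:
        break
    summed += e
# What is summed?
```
Trace:
  summed=0
  summed=0, e=15

Final answer: 0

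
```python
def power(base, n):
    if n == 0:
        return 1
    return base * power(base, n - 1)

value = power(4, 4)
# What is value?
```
Call trace:
power(base=4, n=4)
  power(base=4, n=3)
    power(base=4, n=2)
      power(base=4, n=1)
        power(base=4, n=0)
        -> return 1
      -> return 4
    -> return 16
  -> return 64
-> return 256

Final answer: 256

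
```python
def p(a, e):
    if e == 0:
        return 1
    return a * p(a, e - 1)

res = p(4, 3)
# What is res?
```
Call trace:
p(a=4, e=3)
  p(a=4, e=2)
    p(a=4, e=1)
      p(a=4, e=0)
      -> return 1
    -> return 4
  -> return 16
-> return 64

Final answer: 64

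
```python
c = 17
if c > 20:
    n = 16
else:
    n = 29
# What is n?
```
Trace:
  c=17
  c=17, n=29

Final answer: 29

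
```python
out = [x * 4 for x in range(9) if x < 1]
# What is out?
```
Trace:
  x=0
  x=1
  x=2
  x=3
  x=4
  x=5
  x=6
  x=7
  x=8
  out=[0]

Final answer: [0]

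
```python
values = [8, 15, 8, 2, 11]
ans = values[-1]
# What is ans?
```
Trace:
  values=[8, 15, 8, 2, 11]
  values=[8, 15, 8, 2, 11], ans=11

Final answer: 11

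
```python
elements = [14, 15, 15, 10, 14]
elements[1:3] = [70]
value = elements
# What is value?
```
Trace:
  elements=[14, 15, 15, 10, 14]
  elements=[14, 70, 10, 14]
  elements=[14, 70, 10, 14], value=[14, 70, 10, 14]

Final answer: [14, 70, 10, 14]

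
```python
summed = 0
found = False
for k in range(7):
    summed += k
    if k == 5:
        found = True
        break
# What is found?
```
Trace:
  summed=0
  summed=0, found=False
  summed=0, found=False, k=0
  summed=1, found=False, k=1
  summed=3, found=False, k=2
  summed=6, found=False, k=3
  summed=10, found=False, k=4
  summed=15, found=True, k=5

Final answer: True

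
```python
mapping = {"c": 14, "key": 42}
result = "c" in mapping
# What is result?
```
Trace:
  mapping={'c': 14, 'key': 42}
  mapping={'c': 14, 'key': 42}, result=True

Final answer: True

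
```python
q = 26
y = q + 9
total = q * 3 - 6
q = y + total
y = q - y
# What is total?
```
Trace:
  q=26
  q=26, y=35
  q=26, y=35, total=72
  q=107, y=35, total=72
  q=107, y=72, total=72

Final answer: 72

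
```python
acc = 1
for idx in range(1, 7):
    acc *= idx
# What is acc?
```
Trace:
  acc=1
  acc=1, idx=1
  acc=2, idx=2
  acc=6, idx=3
  acc=24, idx=4
  acc=120, idx=5
  acc=720, idx=6

Final answer: 720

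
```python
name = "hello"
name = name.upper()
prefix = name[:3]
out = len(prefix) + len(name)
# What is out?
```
Trace:
  name='hello'
  name='HELLO'
  name='HELLO', prefix='HEL'
  name='HELLO', prefix='HEL', out=8

Final answer: 8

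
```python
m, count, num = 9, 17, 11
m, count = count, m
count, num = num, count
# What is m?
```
Trace:
  m=9, count=17, num=11
  m=17, count=9, num=11
  m=17, count=11, num=9

Final answer: 17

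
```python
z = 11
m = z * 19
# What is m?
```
Trace:
  z=11
  z=11, m=209

Final answer: 209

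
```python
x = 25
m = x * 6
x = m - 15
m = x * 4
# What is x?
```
Trace:
  x=25
  x=25, m=150
  x=135, m=150
  x=135, m=540

Final answer: 135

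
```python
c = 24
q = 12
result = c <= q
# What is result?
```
Trace:
  c=24
  c=24, q=12
  c=24, q=12, result=False

Final answer: False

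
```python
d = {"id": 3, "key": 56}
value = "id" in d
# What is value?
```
Trace:
  d={'id': 3, 'key': 56}
  d={'id': 3, 'key': 56}, value=True

Final answer: True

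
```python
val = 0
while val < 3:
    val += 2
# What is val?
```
Trace:
  val=0
  val=2
  val=4

Final answer: 4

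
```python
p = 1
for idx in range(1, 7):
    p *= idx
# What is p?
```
Trace:
  p=1
  p=1, idx=1
  p=2, idx=2
  p=6, idx=3
  p=24, idx=4
  p=120, idx=5
  p=720, idx=6

Final answer: 720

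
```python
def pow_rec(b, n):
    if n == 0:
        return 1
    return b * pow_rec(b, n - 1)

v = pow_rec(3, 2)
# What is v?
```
Call trace:
pow_rec(b=3, n=2)
  pow_rec(b=3, n=1)
    pow_rec(b=3, n=0)
    -> return 1
  -> return 3
-> return 9

Final answer: 9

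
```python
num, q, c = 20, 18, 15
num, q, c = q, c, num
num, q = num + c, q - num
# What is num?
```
Trace:
  num=20, q=18, c=15
  num=18, q=15, c=20
  num=38, q=-3, c=20

Final answer: 38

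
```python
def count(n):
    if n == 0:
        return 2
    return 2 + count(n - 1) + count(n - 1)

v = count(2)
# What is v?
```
Call trace (a repeated sub-call is expanded the first time; later identical calls just restate its return value):
count(n=2)
  count(n=1)
    count(n=0)
    -> return 2
    count(n=0)
    -> return 2
  -> return 6
  count(n=1) -> return 6  (same call as traced above)
-> return 14

Final answer: 14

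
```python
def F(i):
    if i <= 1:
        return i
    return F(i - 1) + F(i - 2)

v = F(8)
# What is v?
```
Call trace (a repeated sub-call is expanded the first time; later identical calls just restate its return value):
F(i=8)
  F(i=7)
    F(i=6)
      F(i=5)
        F(i=4)
          F(i=3)
            F(i=2)
              F(i=1)
              -> return 1
              F(i=0)
              -> return 0
            -> return 1
            F(i=1)
            -> return 1
          -> return 2
          F(i=2) -> return 1  (same call as traced above)
        -> return 3
        F(i=3) -> return 2  (same call as traced above)
      -> return 5
      F(i=4) -> return 3  (same call as traced above)
    -> return 8
    F(i=5) -> return 5  (same call as traced above)
  -> return 13
  F(i=6) -> return 8  (same call as traced above)
-> return 21

Final answer: 21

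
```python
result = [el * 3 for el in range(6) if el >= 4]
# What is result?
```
Trace:
  el=0
  el=1
  el=2
  el=3
  el=4
  el=5
  result=[12, 15]

Final answer: [12, 15]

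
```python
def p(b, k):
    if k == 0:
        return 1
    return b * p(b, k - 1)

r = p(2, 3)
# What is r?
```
Call trace:
p(b=2, k=3)
  p(b=2, k=2)
    p(b=2, k=1)
      p(b=2, k=0)
      -> return 1
    -> return 2
  -> return 4
-> return 8

Final answer: 8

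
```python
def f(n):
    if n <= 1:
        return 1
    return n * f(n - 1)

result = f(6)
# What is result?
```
Call trace:
f(n=6)
  f(n=5)
    f(n=4)
      f(n=3)
        f(n=2)
          f(n=1)
          -> return 1
        -> return 2
      -> return 6
    -> return 24
  -> return 120
-> return 720

Final answer: 720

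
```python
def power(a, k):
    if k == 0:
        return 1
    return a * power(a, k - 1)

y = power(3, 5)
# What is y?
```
Call trace:
power(a=3, k=5)
  power(a=3, k=4)
    power(a=3, k=3)
      power(a=3, k=2)
        power(a=3, k=1)
          power(a=3, k=0)
          -> return 1
        -> return 3
      -> return 9
    -> return 27
  -> return 81
-> return 243

Final answer: 243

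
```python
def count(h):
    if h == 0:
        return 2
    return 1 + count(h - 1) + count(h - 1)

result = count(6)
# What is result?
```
Call trace (a repeated sub-call is expanded the first time; later identical calls just restate its return value):
count(h=6)
  count(h=5)
    count(h=4)
      count(h=3)
        count(h=2)
          count(h=1)
            count(h=0)
            -> return 2
            count(h=0)
            -> return 2
          -> return 5
          count(h=1) -> return 5  (same call as traced above)
        -> return 11
        count(h=2) -> return 11  (same call as traced above)
      -> return 23
      count(h=3) -> return 23  (same call as traced above)
    -> return 47
    count(h=4) -> return 47  (same call as traced above)
  -> return 95
  count(h=5) -> return 95  (same call as traced above)
-> return 191

Final answer: 191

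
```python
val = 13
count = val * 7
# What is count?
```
Trace:
  val=13
  val=13, count=91

Final answer: 91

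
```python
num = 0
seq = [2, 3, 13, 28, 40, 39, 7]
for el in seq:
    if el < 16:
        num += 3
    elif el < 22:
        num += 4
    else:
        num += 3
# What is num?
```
Trace:
  num=0
  num=3, el=2
  num=6, el=3
  num=9, el=13
  num=12, el=28
  num=15, el=40
  num=18, el=39
  num=21, el=7

Final answer: 21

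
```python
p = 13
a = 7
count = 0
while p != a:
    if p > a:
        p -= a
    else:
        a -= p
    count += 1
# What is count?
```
Trace:
  p=13
  p=13, a=7
  p=13, a=7, count=0
  p=6, a=7, count=1
  p=6, a=1, count=2
  p=5, a=1, count=3
  p=4, a=1, count=4
  p=3, a=1, count=5
  p=2, a=1, count=6
  p=1, a=1, count=7

Final answer: 7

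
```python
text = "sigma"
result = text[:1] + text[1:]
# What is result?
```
Trace:
  text='sigma'
  text='sigma', result='sigma'

Final answer: 'sigma'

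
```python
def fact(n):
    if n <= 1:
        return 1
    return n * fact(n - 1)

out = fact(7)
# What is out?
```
Call trace:
fact(n=7)
  fact(n=6)
    fact(n=5)
      fact(n=4)
        fact(n=3)
          fact(n=2)
            fact(n=1)
            -> return 1
          -> return 2
        -> return 6
      -> return 24
    -> return 120
  -> return 720
-> return 5040

Final answer: 5040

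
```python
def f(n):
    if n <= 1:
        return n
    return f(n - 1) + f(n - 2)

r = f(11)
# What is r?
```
Call trace (a repeated sub-call is expanded the first time; later identical calls just restate its return value):
f(n=11)
  f(n=10)
    f(n=9)
      f(n=8)
        f(n=7)
          f(n=6)
            f(n=5)
              f(n=4)
                f(n=3)
                  f(n=2)
                    f(n=1)
                    -> return 1
                    f(n=0)
                    -> return 0
                  -> return 1
                  f(n=1)
                  -> return 1
                -> return 2
                f(n=2) -> return 1  (same call as traced above)
              -> return 3
              f(n=3) -> return 2  (same call as traced above)
            -> return 5
            f(n=4) -> return 3  (same call as traced above)
          -> return 8
          f(n=5) -> return 5  (same call as traced above)
        -> return 13
        f(n=6) -> return 8  (same call as traced above)
      -> return 21
      f(n=7) -> return 13  (same call as traced above)
    -> return 34
    f(n=8) -> return 21  (same call as traced above)
  -> return 55
  f(n=9) -> return 34  (same call as traced above)
-> return 89

Final answer: 89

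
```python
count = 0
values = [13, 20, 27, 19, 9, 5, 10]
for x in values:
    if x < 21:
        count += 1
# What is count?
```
Trace:
  count=0
  count=1, x=13
  count=2, x=20
  count=2, x=27
  count=3, x=19
  count=4, x=9
  count=5, x=5
  count=6, x=10

Final answer: 6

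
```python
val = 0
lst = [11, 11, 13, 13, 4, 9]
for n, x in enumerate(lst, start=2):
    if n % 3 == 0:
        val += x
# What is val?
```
Trace:
  val=0
  val=0, n=2, x=11
  val=11, n=3, x=11
  val=11, n=4, x=13
  val=11, n=5, x=13
  val=15, n=6, x=4
  val=15, n=7, x=9

Final answer: 15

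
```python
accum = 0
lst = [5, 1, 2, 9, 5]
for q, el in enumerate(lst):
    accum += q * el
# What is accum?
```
Trace:
  accum=0
  accum=0, q=0, el=5
  accum=1, q=1, el=1
  accum=5, q=2, el=2
  accum=32, q=3, el=9
  accum=52, q=4, el=5

Final answer: 52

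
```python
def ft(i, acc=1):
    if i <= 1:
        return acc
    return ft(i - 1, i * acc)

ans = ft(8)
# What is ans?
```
Call trace:
ft(i=8, acc=1)
  ft(i=7, acc=8)
    ft(i=6, acc=56)
      ft(i=5, acc=336)
        ft(i=4, acc=1680)
          ft(i=3, acc=6720)
            ft(i=2, acc=20160)
              ft(i=1, acc=40320)
              -> return 40320
            -> return 40320
          -> return 40320
        -> return 40320
      -> return 40320
    -> return 40320
  -> return 40320
-> return 40320

Final answer: 40320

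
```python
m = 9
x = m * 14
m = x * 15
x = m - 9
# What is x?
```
Trace:
  m=9
  m=9, x=126
  m=1890, x=126
  m=1890, x=1881

Final answer: 1881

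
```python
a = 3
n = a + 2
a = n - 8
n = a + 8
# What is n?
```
Trace:
  a=3
  a=3, n=5
  a=-3, n=5
  a=-3, n=5

Final answer: 5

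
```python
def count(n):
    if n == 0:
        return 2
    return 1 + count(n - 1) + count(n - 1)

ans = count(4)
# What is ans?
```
Call trace (a repeated sub-call is expanded the first time; later identical calls just restate its return value):
count(n=4)
  count(n=3)
    count(n=2)
      count(n=1)
        count(n=0)
        -> return 2
        count(n=0)
        -> return 2
      -> return 5
      count(n=1) -> return 5  (same call as traced above)
    -> return 11
    count(n=2) -> return 11  (same call as traced above)
  -> return 23
  count(n=3) -> return 23  (same call as traced above)
-> return 47

Final answer: 47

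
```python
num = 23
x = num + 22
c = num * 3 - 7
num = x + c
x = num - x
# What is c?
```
Trace:
  num=23
  num=23, x=45
  num=23, x=45, c=62
  num=107, x=45, c=62
  num=107, x=62, c=62

Final answer: 62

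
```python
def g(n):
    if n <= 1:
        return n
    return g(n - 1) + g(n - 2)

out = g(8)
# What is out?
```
Call trace (a repeated sub-call is expanded the first time; later identical calls just restate its return value):
g(n=8)
  g(n=7)
    g(n=6)
      g(n=5)
        g(n=4)
          g(n=3)
            g(n=2)
              g(n=1)
              -> return 1
              g(n=0)
              -> return 0
            -> return 1
            g(n=1)
            -> return 1
          -> return 2
          g(n=2) -> return 1  (same call as traced above)
        -> return 3
        g(n=3) -> return 2  (same call as traced above)
      -> return 5
      g(n=4) -> return 3  (same call as traced above)
    -> return 8
    g(n=5) -> return 5  (same call as traced above)
  -> return 13
  g(n=6) -> return 8  (same call as traced above)
-> return 21

Final answer: 21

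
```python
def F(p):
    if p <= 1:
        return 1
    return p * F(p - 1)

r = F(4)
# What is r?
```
Call trace:
F(p=4)
  F(p=3)
    F(p=2)
      F(p=1)
      -> return 1
    -> return 2
  -> return 6
-> return 24

Final answer: 24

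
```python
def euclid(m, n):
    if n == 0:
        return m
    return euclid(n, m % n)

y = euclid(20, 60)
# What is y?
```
Call trace:
euclid(m=20, n=60)
  euclid(m=60, n=20)
    euclid(m=20, n=0)
    -> return 20
  -> return 20
-> return 20

Final answer: 20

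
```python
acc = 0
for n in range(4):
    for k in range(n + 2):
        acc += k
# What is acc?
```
Trace:
  acc=0
  acc=0, n=0, k=0
  acc=1, n=0, k=1
  acc=1, n=1, k=0
  acc=2, n=1, k=1
  acc=4, n=1, k=2
  acc=4, n=2, k=0
  acc=5, n=2, k=1
  acc=7, n=2, k=2
  acc=10, n=2, k=3
  acc=10, n=3, k=0
  acc=11, n=3, k=1
  acc=13, n=3, k=2
  acc=16, n=3, k=3
  acc=20, n=3, k=4

Final answer: 20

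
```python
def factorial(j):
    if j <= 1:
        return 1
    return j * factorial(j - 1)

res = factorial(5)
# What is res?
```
Call trace:
factorial(j=5)
  factorial(j=4)
    factorial(j=3)
      factorial(j=2)
        factorial(j=1)
        -> return 1
      -> return 2
    -> return 6
  -> return 24
-> return 120

Final answer: 120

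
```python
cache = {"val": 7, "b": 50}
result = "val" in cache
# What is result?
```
Trace:
  cache={'val': 7, 'b': 50}
  cache={'val': 7, 'b': 50}, result=True

Final answer: True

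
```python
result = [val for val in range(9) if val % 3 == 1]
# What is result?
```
Trace:
  val=0
  val=1
  val=2
  val=3
  val=4
  val=5
  val=6
  val=7
  val=8
  result=[1, 4, 7]

Final answer: [1, 4, 7]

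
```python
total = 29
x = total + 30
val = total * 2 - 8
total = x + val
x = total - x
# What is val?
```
Trace:
  total=29
  total=29, x=59
  total=29, x=59, val=50
  total=109, x=59, val=50
  total=109, x=50, val=50

Final answer: 50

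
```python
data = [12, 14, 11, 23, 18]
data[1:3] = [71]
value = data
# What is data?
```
Trace:
  data=[12, 14, 11, 23, 18]
  data=[12, 71, 23, 18]
  data=[12, 71, 23, 18], value=[12, 71, 23, 18]

Final answer: [12, 71, 23, 18]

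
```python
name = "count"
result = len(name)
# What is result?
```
Trace:
  name='count'
  name='count', result=5

Final answer: 5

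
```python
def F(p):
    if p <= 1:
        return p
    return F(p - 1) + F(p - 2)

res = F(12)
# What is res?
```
Call trace (a repeated sub-call is expanded the first time; later identical calls just restate its return value):
F(p=12)
  F(p=11)
    F(p=10)
      F(p=9)
        F(p=8)
          F(p=7)
            F(p=6)
              F(p=5)
                F(p=4)
                  F(p=3)
                    F(p=2)
                      F(p=1)
                      -> return 1
                      F(p=0)
                      -> return 0
                    -> return 1
                    F(p=1)
                    -> return 1
                  -> return 2
                  F(p=2) -> return 1  (same call as traced above)
                -> return 3
                F(p=3) -> return 2  (same call as traced above)
              -> return 5
              F(p=4) -> return 3  (same call as traced above)
            -> return 8
            F(p=5) -> return 5  (same call as traced above)
          -> return 13
          F(p=6) -> return 8  (same call as traced above)
        -> return 21
        F(p=7) -> return 13  (same call as traced above)
      -> return 34
      F(p=8) -> return 21  (same call as traced above)
    -> return 55
    F(p=9) -> return 34  (same call as traced above)
  -> return 89
  F(p=10) -> return 55  (same call as traced above)
-> return 144

Final answer: 144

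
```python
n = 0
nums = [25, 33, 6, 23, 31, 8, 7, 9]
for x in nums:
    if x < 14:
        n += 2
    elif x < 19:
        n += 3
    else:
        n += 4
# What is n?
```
Trace:
  n=0
  n=4, x=25
  n=8, x=33
  n=10, x=6
  n=14, x=23
  n=18, x=31
  n=20, x=8
  n=22, x=7
  n=24, x=9

Final answer: 24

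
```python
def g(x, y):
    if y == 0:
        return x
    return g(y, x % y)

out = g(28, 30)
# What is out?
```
Call trace:
g(x=28, y=30)
  g(x=30, y=28)
    g(x=28, y=2)
      g(x=2, y=0)
      -> return 2
    -> return 2
  -> return 2
-> return 2

Final answer: 2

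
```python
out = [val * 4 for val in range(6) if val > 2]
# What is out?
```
Trace:
  val=0
  val=1
  val=2
  val=3
  val=4
  val=5
  out=[12, 16, 20]

Final answer: [12, 16, 20]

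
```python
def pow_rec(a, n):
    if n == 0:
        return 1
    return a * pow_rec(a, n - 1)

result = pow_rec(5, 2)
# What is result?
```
Call trace:
pow_rec(a=5, n=2)
  pow_rec(a=5, n=1)
    pow_rec(a=5, n=0)
    -> return 1
  -> return 5
-> return 25

Final answer: 25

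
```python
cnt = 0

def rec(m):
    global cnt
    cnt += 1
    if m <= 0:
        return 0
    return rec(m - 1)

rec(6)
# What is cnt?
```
Call trace:
rec(m=6)
  rec(m=5)
    rec(m=4)
      rec(m=3)
        rec(m=2)
          rec(m=1)
            rec(m=0)
            -> return 0
          -> return 0
        -> return 0
      -> return 0
    -> return 0
  -> return 0
-> return 0

cnt is incremented once per call. rec is entered once for each m = 6, 5, 4, 3, 2, 1, 0 (the m <= 0 call returns without recursing), i.e. 6 + 1 calls.
cnt = 7

Final answer: 7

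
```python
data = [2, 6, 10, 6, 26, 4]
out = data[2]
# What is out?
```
Trace:
  data=[2, 6, 10, 6, 26, 4]
  data=[2, 6, 10, 6, 26, 4], out=10

Final answer: 10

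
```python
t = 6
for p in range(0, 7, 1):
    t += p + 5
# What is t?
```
Trace:
  t=6
  t=11, p=0
  t=17, p=1
  t=24, p=2
  t=32, p=3
  t=41, p=4
  t=51, p=5
  t=62, p=6

Final answer: 62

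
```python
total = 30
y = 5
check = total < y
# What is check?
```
Trace:
  total=30
  total=30, y=5
  total=30, y=5, check=False

Final answer: False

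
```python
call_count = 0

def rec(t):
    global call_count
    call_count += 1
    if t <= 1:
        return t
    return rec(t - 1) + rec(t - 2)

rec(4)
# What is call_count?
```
Call trace (a repeated sub-call is expanded the first time; later identical calls just restate its return value):
rec(t=4)
  rec(t=3)
    rec(t=2)
      rec(t=1)
      -> return 1
      rec(t=0)
      -> return 0
    -> return 1
    rec(t=1)
    -> return 1
  -> return 2
  rec(t=2) -> return 1  (same call as traced above)
-> return 3

call_count is incremented once per call, so count the calls in each subtree. Let C(t) = number of calls made by rec(t).
C(0) = C(1) = 1 (base case, no recursion); C(t) = 1 + C(t - 1) + C(t - 2) otherwise.
C(2) = 1 + C(1) + C(0) = 1 + 1 + 1 = 3
C(3) = 1 + C(2) + C(1) = 1 + 3 + 1 = 5
C(4) = 1 + C(3) + C(2) = 1 + 5 + 3 = 9
call_count = C(4) = 9

Final answer: 9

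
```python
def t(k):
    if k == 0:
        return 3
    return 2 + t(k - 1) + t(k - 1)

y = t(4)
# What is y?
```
Call trace (a repeated sub-call is expanded the first time; later identical calls just restate its return value):
t(k=4)
  t(k=3)
    t(k=2)
      t(k=1)
        t(k=0)
        -> return 3
        t(k=0)
        -> return 3
      -> return 8
      t(k=1) -> return 8  (same call as traced above)
    -> return 18
    t(k=2) -> return 18  (same call as traced above)
  -> return 38
  t(k=3) -> return 38  (same call as traced above)
-> return 78

Final answer: 78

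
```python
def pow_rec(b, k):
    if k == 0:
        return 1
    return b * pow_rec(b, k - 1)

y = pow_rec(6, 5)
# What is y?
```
Call trace:
pow_rec(b=6, k=5)
  pow_rec(b=6, k=4)
    pow_rec(b=6, k=3)
      pow_rec(b=6, k=2)
        pow_rec(b=6, k=1)
          pow_rec(b=6, k=0)
          -> return 1
        -> return 6
      -> return 36
    -> return 216
  -> return 1296
-> return 7776

Final answer: 7776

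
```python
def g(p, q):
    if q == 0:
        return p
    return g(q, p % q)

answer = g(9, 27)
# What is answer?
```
Call trace:
g(p=9, q=27)
  g(p=27, q=9)
    g(p=9, q=0)
    -> return 9
  -> return 9
-> return 9

Final answer: 9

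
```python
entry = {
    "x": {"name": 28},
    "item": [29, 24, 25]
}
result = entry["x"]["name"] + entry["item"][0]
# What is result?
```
Trace:
  entry={'x': {'name': 28}, 'item': [29, 24, 25]}
  entry={'x': {'name': 28}, 'item': [29, 24, 25]}, result=57

Final answer: 57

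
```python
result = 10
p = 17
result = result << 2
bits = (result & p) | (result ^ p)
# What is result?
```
Trace:
  result=10
  result=10, p=17
  result=40, p=17
  result=40, p=17, bits=57

Final answer: 40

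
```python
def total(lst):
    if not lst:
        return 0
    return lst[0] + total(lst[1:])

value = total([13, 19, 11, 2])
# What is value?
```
Call trace:
total(lst=[13, 19, 11, 2])
  total(lst=[19, 11, 2])
    total(lst=[11, 2])
      total(lst=[2])
        total(lst=[])
        -> return 0
      -> return 2
    -> return 13
  -> return 32
-> return 45

Final answer: 45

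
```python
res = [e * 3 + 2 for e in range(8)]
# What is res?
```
Trace:
  e=0
  e=1
  e=2
  e=3
  e=4
  e=5
  e=6
  e=7
  res=[2, 5, 8, 11, 14, 17, 20, 23]

Final answer: [2, 5, 8, 11, 14, 17, 20, 23]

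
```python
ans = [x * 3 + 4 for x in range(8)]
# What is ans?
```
Trace:
  x=0
  x=1
  x=2
  x=3
  x=4
  x=5
  x=6
  x=7
  ans=[4, 7, 10, 13, 16, 19, 22, 25]

Final answer: [4, 7, 10, 13, 16, 19, 22, 25]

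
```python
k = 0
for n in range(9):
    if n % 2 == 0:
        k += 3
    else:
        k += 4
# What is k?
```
Trace:
  k=0
  k=3, n=0
  k=7, n=1
  k=10, n=2
  k=14, n=3
  k=17, n=4
  k=21, n=5
  k=24, n=6
  k=28, n=7
  k=31, n=8

Final answer: 31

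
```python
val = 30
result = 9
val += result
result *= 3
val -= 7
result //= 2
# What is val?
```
Trace:
  val=30
  val=30, result=9
  val=39, result=9
  val=39, result=27
  val=32, result=27
  val=32, result=13

Final answer: 32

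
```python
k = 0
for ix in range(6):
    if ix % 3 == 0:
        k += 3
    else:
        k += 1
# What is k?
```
Trace:
  k=0
  k=3, ix=0
  k=4, ix=1
  k=5, ix=2
  k=8, ix=3
  k=9, ix=4
  k=10, ix=5

Final answer: 10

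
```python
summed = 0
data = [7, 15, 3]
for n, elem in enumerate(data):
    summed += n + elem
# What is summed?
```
Trace:
  summed=0
  summed=7, n=0, elem=7
  summed=23, n=1, elem=15
  summed=28, n=2, elem=3

Final answer: 28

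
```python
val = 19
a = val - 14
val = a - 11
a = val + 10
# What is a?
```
Trace:
  val=19
  val=19, a=5
  val=-6, a=5
  val=-6, a=4

Final answer: 4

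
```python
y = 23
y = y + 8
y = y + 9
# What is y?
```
Trace:
  y=23
  y=31
  y=40

Final answer: 40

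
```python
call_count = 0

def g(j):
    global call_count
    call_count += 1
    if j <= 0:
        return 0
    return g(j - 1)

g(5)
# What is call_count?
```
Call trace:
g(j=5)
  g(j=4)
    g(j=3)
      g(j=2)
        g(j=1)
          g(j=0)
          -> return 0
        -> return 0
      -> return 0
    -> return 0
  -> return 0
-> return 0

call_count is incremented once per call. g is entered once for each j = 5, 4, 3, 2, 1, 0 (the j <= 0 call returns without recursing), i.e. 5 + 1 calls.
call_count = 6

Final answer: 6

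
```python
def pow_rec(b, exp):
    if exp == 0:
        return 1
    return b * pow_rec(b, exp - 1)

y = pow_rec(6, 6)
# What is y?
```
Call trace:
pow_rec(b=6, exp=6)
  pow_rec(b=6, exp=5)
    pow_rec(b=6, exp=4)
      pow_rec(b=6, exp=3)
        pow_rec(b=6, exp=2)
          pow_rec(b=6, exp=1)
            pow_rec(b=6, exp=0)
            -> return 1
          -> return 6
        -> return 36
      -> return 216
    -> return 1296
  -> return 7776
-> return 46656

Final answer: 46656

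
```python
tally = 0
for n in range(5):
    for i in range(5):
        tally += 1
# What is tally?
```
Trace:
  tally=0
  tally=1, n=0, i=0
  tally=2, n=0, i=1
  tally=3, n=0, i=2
  tally=4, n=0, i=3
  tally=5, n=0, i=4
  tally=6, n=1, i=0
  tally=7, n=1, i=1
  tally=8, n=1, i=2
  tally=9, n=1, i=3
  tally=10, n=1, i=4
  tally=11, n=2, i=0
  tally=12, n=2, i=1
  tally=13, n=2, i=2
  tally=14, n=2, i=3
  tally=15, n=2, i=4
  tally=16, n=3, i=0
  tally=17, n=3, i=1
  tally=18, n=3, i=2
  tally=19, n=3, i=3
  tally=20, n=3, i=4
  tally=21, n=4, i=0
  tally=22, n=4, i=1
  tally=23, n=4, i=2
  tally=24, n=4, i=3
  tally=25, n=4, i=4

Final answer: 25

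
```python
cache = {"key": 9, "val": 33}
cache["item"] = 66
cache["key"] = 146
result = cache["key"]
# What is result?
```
Trace:
  cache={'key': 9, 'val': 33}
  cache={'key': 9, 'val': 33, 'item': 66}
  cache={'key': 146, 'val': 33, 'item': 66}
  cache={'key': 146, 'val': 33, 'item': 66}, result=146

Final answer: 146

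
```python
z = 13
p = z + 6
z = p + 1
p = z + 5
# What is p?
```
Trace:
  z=13
  z=13, p=19
  z=20, p=19
  z=20, p=25

Final answer: 25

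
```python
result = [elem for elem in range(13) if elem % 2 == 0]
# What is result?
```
Trace:
  elem=0
  elem=1
  elem=2
  elem=3
  elem=4
  elem=5
  elem=6
  elem=7
  elem=8
  elem=9
  elem=10
  elem=11
  elem=12
  result=[0, 2, 4, 6, 8, 10, 12]

Final answer: [0, 2, 4, 6, 8, 10, 12]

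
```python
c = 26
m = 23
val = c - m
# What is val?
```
Trace:
  c=26
  c=26, m=23
  c=26, m=23, val=3

Final answer: 3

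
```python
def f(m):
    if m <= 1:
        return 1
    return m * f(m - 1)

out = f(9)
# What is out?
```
Call trace:
f(m=9)
  f(m=8)
    f(m=7)
      f(m=6)
        f(m=5)
          f(m=4)
            f(m=3)
              f(m=2)
                f(m=1)
                -> return 1
              -> return 2
            -> return 6
          -> return 24
        -> return 120
      -> return 720
    -> return 5040
  -> return 40320
-> return 362880

Final answer: 362880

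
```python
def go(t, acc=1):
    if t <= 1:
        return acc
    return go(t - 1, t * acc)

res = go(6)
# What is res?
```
Call trace:
go(t=6, acc=1)
  go(t=5, acc=6)
    go(t=4, acc=30)
      go(t=3, acc=120)
        go(t=2, acc=360)
          go(t=1, acc=720)
          -> return 720
        -> return 720
      -> return 720
    -> return 720
  -> return 720
-> return 720

Final answer: 720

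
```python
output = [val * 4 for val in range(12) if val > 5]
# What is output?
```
Trace:
  val=0
  val=1
  val=2
  val=3
  val=4
  val=5
  val=6
  val=7
  val=8
  val=9
  val=10
  val=11
  output=[24, 28, 32, 36, 40, 44]

Final answer: [24, 28, 32, 36, 40, 44]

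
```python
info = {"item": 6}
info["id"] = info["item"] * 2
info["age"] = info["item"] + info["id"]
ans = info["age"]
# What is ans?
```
Trace:
  info={'item': 6}
  info={'item': 6, 'id': 12}
  info={'item': 6, 'id': 12, 'age': 18}
  info={'item': 6, 'id': 12, 'age': 18}, ans=18

Final answer: 18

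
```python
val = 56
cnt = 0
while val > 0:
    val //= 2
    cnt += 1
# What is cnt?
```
Trace:
  val=56
  val=56, cnt=0
  val=28, cnt=1
  val=14, cnt=2
  val=7, cnt=3
  val=3, cnt=4
  val=1, cnt=5
  val=0, cnt=6

Final answer: 6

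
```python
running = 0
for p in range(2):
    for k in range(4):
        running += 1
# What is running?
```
Trace:
  running=0
  running=1, p=0, k=0
  running=2, p=0, k=1
  running=3, p=0, k=2
  running=4, p=0, k=3
  running=5, p=1, k=0
  running=6, p=1, k=1
  running=7, p=1, k=2
  running=8, p=1, k=3

Final answer: 8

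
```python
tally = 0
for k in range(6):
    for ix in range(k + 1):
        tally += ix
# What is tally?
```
Trace:
  tally=0
  tally=0, k=0, ix=0
  tally=0, k=1, ix=0
  tally=1, k=1, ix=1
  tally=1, k=2, ix=0
  tally=2, k=2, ix=1
  tally=4, k=2, ix=2
  tally=4, k=3, ix=0
  tally=5, k=3, ix=1
  tally=7, k=3, ix=2
  tally=10, k=3, ix=3
  tally=10, k=4, ix=0
  tally=11, k=4, ix=1
  tally=13, k=4, ix=2
  tally=16, k=4, ix=3
  tally=20, k=4, ix=4
  tally=20, k=5, ix=0
  tally=21, k=5, ix=1
  tally=23, k=5, ix=2
  tally=26, k=5, ix=3
  tally=30, k=5, ix=4
  tally=35, k=5, ix=5

Final answer: 35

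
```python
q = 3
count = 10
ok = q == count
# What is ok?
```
Trace:
  q=3
  q=3, count=10
  q=3, count=10, ok=False

Final answer: False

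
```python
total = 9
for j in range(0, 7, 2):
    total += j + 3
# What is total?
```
Trace:
  total=9
  total=12, j=0
  total=17, j=2
  total=24, j=4
  total=33, j=6

Final answer: 33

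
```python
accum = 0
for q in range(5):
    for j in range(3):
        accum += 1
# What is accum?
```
Trace:
  accum=0
  accum=1, q=0, j=0
  accum=2, q=0, j=1
  accum=3, q=0, j=2
  accum=4, q=1, j=0
  accum=5, q=1, j=1
  accum=6, q=1, j=2
  accum=7, q=2, j=0
  accum=8, q=2, j=1
  accum=9, q=2, j=2
  accum=10, q=3, j=0
  accum=11, q=3, j=1
  accum=12, q=3, j=2
  accum=13, q=4, j=0
  accum=14, q=4, j=1
  accum=15, q=4, j=2

Final answer: 15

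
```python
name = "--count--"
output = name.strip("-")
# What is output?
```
Trace:
  name='--count--'
  name='--count--', output='count'

Final answer: 'count'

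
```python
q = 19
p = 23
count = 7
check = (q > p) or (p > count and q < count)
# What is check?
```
Trace:
  q=19
  q=19, p=23
  q=19, p=23, count=7
  q=19, p=23, count=7, check=False

Final answer: False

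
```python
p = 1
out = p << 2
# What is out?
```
Trace:
  p=1
  p=1, out=4

Final answer: 4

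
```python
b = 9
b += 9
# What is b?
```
Trace:
  b=9
  b=18

Final answer: 18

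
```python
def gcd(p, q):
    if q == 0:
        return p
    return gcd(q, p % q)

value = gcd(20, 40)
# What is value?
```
Call trace:
gcd(p=20, q=40)
  gcd(p=40, q=20)
    gcd(p=20, q=0)
    -> return 20
  -> return 20
-> return 20

Final answer: 20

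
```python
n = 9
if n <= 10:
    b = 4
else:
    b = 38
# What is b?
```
Trace:
  n=9
  n=9, b=4

Final answer: 4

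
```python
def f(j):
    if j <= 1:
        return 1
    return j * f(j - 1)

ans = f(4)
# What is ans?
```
Call trace:
f(j=4)
  f(j=3)
    f(j=2)
      f(j=1)
      -> return 1
    -> return 2
  -> return 6
-> return 24

Final answer: 24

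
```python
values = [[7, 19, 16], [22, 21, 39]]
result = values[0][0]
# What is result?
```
Trace:
  values=[[7, 19, 16], [22, 21, 39]]
  values=[[7, 19, 16], [22, 21, 39]], result=7

Final answer: 7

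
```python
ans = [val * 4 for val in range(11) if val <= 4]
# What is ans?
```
Trace:
  val=0
  val=1
  val=2
  val=3
  val=4
  val=5
  val=6
  val=7
  val=8
  val=9
  val=10
  ans=[0, 4, 8, 12, 16]

Final answer: [0, 4, 8, 12, 16]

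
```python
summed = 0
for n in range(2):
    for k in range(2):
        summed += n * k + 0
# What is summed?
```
Trace:
  summed=0
  summed=0, n=0, k=0
  summed=0, n=0, k=1
  summed=0, n=1, k=0
  summed=1, n=1, k=1

Final answer: 1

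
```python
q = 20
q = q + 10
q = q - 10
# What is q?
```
Trace:
  q=20
  q=30
  q=20

Final answer: 20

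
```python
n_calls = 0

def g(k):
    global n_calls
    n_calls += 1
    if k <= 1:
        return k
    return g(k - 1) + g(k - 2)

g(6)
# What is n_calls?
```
Call trace (a repeated sub-call is expanded the first time; later identical calls just restate its return value):
g(k=6)
  g(k=5)
    g(k=4)
      g(k=3)
        g(k=2)
          g(k=1)
          -> return 1
          g(k=0)
          -> return 0
        -> return 1
        g(k=1)
        -> return 1
      -> return 2
      g(k=2) -> return 1  (same call as traced above)
    -> return 3
    g(k=3) -> return 2  (same call as traced above)
  -> return 5
  g(k=4) -> return 3  (same call as traced above)
-> return 8

n_calls is incremented once per call, so count the calls in each subtree. Let C(k) = number of calls made by g(k).
C(0) = C(1) = 1 (base case, no recursion); C(k) = 1 + C(k - 1) + C(k - 2) otherwise.
C(2) = 1 + C(1) + C(0) = 1 + 1 + 1 = 3
C(3) = 1 + C(2) + C(1) = 1 + 3 + 1 = 5
C(4) = 1 + C(3) + C(2) = 1 + 5 + 3 = 9
C(5) = 1 + C(4) + C(3) = 1 + 9 + 5 = 15
C(6) = 1 + C(5) + C(4) = 1 + 15 + 9 = 25
n_calls = C(6) = 25

Final answer: 25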